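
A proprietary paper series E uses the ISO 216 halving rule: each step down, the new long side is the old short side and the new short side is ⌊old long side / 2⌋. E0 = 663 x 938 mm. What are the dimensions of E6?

82 × 117 mm

E1: ⌊938/2⌋ × 663 = 469 × 663 mm
E2: ⌊663/2⌋ × 469 = 331 × 469 mm
E3: ⌊469/2⌋ × 331 = 234 × 331 mm
E4: ⌊331/2⌋ × 234 = 165 × 234 mm
E5: ⌊234/2⌋ × 165 = 117 × 165 mm
E6: ⌊165/2⌋ × 117 = 82 × 117 mm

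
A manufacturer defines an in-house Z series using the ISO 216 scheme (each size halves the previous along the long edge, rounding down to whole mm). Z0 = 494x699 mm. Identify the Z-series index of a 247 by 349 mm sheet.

Z0: 494 × 699 mm
Z1: 349 × 494 mm
Z2: 247 × 349 mm
Z3: 174 × 247 mm
→ matches Z2.

Z2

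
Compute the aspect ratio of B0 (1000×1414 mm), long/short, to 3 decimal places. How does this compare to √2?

1414 / 1000 = 1.414
Matches √2 ≈ 1.414 — the ISO 216 defining ratio.

1.414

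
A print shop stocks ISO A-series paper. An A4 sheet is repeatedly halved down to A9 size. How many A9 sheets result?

32

A4 = 210 × 297 mm; A9 = 37 × 52 mm.
Each halving step doubles the count; 5 steps from A4 to A9.
2^5 = 32.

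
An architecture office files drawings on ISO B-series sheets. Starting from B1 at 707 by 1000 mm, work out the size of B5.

B2: ⌊1000/2⌋ × 707 = 500 × 707 mm
B3: ⌊707/2⌋ × 500 = 353 × 500 mm
B4: ⌊500/2⌋ × 353 = 250 × 353 mm
B5: ⌊353/2⌋ × 250 = 176 × 250 mm

176 × 250 mm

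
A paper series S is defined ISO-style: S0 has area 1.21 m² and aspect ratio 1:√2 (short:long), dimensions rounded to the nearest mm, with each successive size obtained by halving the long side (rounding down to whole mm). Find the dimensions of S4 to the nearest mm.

231 × 327 mm

Let S0's short side be w mm. w · w√2 = 1.21 m² = 1,210,000 mm², so w ≈ 925.0 mm and w√2 ≈ 1308.1 mm → S0 = 925 × 1308 mm.
S1: ⌊1308/2⌋ × 925 = 654 × 925 mm
S2: ⌊925/2⌋ × 654 = 462 × 654 mm
S3: ⌊654/2⌋ × 462 = 327 × 462 mm
S4: ⌊462/2⌋ × 327 = 231 × 327 mm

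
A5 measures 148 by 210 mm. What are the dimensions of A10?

26 × 37 mm

A6: ⌊210/2⌋ × 148 = 105 × 148 mm
A7: ⌊148/2⌋ × 105 = 74 × 105 mm
A8: ⌊105/2⌋ × 74 = 52 × 74 mm
A9: ⌊74/2⌋ × 52 = 37 × 52 mm
A10: ⌊52/2⌋ × 37 = 26 × 37 mm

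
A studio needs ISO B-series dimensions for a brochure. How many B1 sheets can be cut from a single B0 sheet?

Each ISO step halves the sheet: 1 × B0 → 2 × B1
From B0 to B1 is 1 halving step: 2^1 = 2.

2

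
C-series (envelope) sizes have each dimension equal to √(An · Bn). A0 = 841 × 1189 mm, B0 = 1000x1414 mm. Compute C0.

917 × 1297 mm

Short side: √(841 · 1000) = √841000 ≈ 917.1 → 917 mm
Long side: √(1189 · 1414) = √1681246 ≈ 1296.6 → 1297 mm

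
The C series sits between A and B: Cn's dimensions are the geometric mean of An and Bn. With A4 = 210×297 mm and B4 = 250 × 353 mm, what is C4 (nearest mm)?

Short side: √(210 · 250) = √52500 ≈ 229.1 → 229 mm
Long side: √(297 · 353) = √104841 ≈ 323.8 → 324 mm

229 × 324 mm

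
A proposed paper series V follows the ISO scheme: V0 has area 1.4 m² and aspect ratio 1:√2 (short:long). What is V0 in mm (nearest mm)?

Let the short side be w mm. Then w · w√2 = 1.4 m² = 1,400,000 mm².
w² = 1,400,000/√2, so w ≈ 995.0 mm; long side = w√2 ≈ 1407.1 mm.

995 × 1407 mm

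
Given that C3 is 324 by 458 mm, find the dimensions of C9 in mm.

40 × 57 mm

C4: ⌊458/2⌋ × 324 = 229 × 324 mm
C5: ⌊324/2⌋ × 229 = 162 × 229 mm
C6: ⌊229/2⌋ × 162 = 114 × 162 mm
C7: ⌊162/2⌋ × 114 = 81 × 114 mm
C8: ⌊114/2⌋ × 81 = 57 × 81 mm
C9: ⌊81/2⌋ × 57 = 40 × 57 mm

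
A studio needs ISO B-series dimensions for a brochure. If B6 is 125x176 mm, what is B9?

B7: ⌊176/2⌋ × 125 = 88 × 125 mm
B8: ⌊125/2⌋ × 88 = 62 × 88 mm
B9: ⌊88/2⌋ × 62 = 44 × 62 mm

44 × 62 mm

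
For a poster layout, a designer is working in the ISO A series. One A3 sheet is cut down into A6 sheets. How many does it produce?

8

Each ISO step halves the sheet: 1 × A3 → 2 × A4 → 4 × A5 → 8 × A6
From A3 to A6 is 3 halving steps: 2^3 = 8.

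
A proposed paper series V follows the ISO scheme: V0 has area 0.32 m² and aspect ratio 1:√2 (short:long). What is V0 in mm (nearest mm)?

Let the short side be w mm. Then w · w√2 = 0.32 m² = 320,000 mm².
w² = 320,000/√2, so w ≈ 475.7 mm; long side = w√2 ≈ 672.7 mm.

476 × 673 mm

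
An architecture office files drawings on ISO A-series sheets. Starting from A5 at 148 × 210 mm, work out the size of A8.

52 × 74 mm

A6: ⌊210/2⌋ × 148 = 105 × 148 mm
A7: ⌊148/2⌋ × 105 = 74 × 105 mm
A8: ⌊105/2⌋ × 74 = 52 × 74 mm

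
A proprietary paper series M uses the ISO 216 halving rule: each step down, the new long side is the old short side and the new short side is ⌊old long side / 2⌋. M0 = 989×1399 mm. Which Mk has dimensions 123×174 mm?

M0: 989 × 1399 mm
M1: 699 × 989 mm
M2: 494 × 699 mm
M3: 349 × 494 mm
M4: 247 × 349 mm
M5: 174 × 247 mm
M6: 123 × 174 mm
M7: 87 × 123 mm
→ matches M6.

M6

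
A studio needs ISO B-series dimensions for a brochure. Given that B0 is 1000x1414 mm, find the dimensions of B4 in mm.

B1: ⌊1414/2⌋ × 1000 = 707 × 1000 mm
B2: ⌊1000/2⌋ × 707 = 500 × 707 mm
B3: ⌊707/2⌋ × 500 = 353 × 500 mm
B4: ⌊500/2⌋ × 353 = 250 × 353 mm

250 × 353 mm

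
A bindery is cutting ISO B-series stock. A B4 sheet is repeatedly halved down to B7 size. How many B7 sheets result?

Each ISO step halves the sheet: 1 × B4 → 2 × B5 → 4 × B6 → 8 × B7
From B4 to B7 is 3 halving steps: 2^3 = 8.

8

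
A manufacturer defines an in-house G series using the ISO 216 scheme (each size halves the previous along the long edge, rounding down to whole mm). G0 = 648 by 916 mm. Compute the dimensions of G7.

G1 = 458 × 648 mm (from G0 by 1 halving).
G2: ⌊648/2⌋ × 458 = 324 × 458 mm
G3: ⌊458/2⌋ × 324 = 229 × 324 mm
G4: ⌊324/2⌋ × 229 = 162 × 229 mm
G5: ⌊229/2⌋ × 162 = 114 × 162 mm
G6: ⌊162/2⌋ × 114 = 81 × 114 mm
G7: ⌊114/2⌋ × 81 = 57 × 81 mm

57 × 81 mm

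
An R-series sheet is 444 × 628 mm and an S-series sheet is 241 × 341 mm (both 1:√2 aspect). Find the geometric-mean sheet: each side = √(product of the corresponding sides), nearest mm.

Short side: √(444 · 241) = √107004 ≈ 327.1 → 327 mm
Long side: √(628 · 341) = √214148 ≈ 462.8 → 463 mm

327 × 463 mm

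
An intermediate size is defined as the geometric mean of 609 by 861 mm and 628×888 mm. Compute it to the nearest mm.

618 × 874 mm

Short side: √(609 · 628) = √382452 ≈ 618.4 → 618 mm
Long side: √(861 · 888) = √764568 ≈ 874.4 → 874 mm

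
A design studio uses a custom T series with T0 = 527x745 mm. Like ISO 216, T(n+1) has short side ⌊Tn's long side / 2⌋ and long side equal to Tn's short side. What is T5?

93 × 131 mm

T1: ⌊745/2⌋ × 527 = 372 × 527 mm
T2: ⌊527/2⌋ × 372 = 263 × 372 mm
T3: ⌊372/2⌋ × 263 = 186 × 263 mm
T4: ⌊263/2⌋ × 186 = 131 × 186 mm
T5: ⌊186/2⌋ × 131 = 93 × 131 mm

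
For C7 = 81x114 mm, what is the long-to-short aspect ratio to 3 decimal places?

1.407

114 / 81 = 1.407
ISO 216 targets √2 ≈ 1.414; the -0.007 deviation is from mm rounding.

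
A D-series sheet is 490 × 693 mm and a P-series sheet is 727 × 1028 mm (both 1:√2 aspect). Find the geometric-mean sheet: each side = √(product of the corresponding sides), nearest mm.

Short side: √(490 · 727) = √356230 ≈ 596.9 → 597 mm
Long side: √(693 · 1028) = √712404 ≈ 844.0 → 844 mm

597 × 844 mm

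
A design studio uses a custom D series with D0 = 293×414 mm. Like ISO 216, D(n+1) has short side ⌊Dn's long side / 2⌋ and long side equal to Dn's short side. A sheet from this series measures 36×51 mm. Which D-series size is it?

D0: 293 × 414 mm
D1: 207 × 293 mm
D2: 146 × 207 mm
D3: 103 × 146 mm
D4: 73 × 103 mm
D5: 51 × 73 mm
D6: 36 × 51 mm
D7: 25 × 36 mm
→ matches D6.

D6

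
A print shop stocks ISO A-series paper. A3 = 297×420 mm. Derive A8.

A4: ⌊420/2⌋ × 297 = 210 × 297 mm
A5: ⌊297/2⌋ × 210 = 148 × 210 mm
A6: ⌊210/2⌋ × 148 = 105 × 148 mm
A7: ⌊148/2⌋ × 105 = 74 × 105 mm
A8: ⌊105/2⌋ × 74 = 52 × 74 mm

52 × 74 mm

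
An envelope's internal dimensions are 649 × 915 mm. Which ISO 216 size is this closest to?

Aspect ratio 915/649 ≈ 1.410 — close to the ISO √2 ≈ 1.414.
In the C-series (envelope sizes, between A and B): C1 = 648 × 917 mm.
Off by 3 mm total — nearest standard size.

C1 (648 × 917 mm)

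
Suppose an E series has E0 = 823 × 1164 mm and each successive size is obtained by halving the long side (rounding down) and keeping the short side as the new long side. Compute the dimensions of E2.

E1: ⌊1164/2⌋ × 823 = 582 × 823 mm
E2: ⌊823/2⌋ × 582 = 411 × 582 mm

411 × 582 mm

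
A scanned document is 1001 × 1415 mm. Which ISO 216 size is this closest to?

Aspect ratio 1415/1001 ≈ 1.414 — close to the ISO √2 ≈ 1.414.
In the B-series (B0 = 1000 × 1414 mm): B0 = 1000 × 1414 mm.
Off by 2 mm total — nearest standard size.

B0 (1000 × 1414 mm)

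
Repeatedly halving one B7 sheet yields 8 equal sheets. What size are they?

B10

8 = 2^3, so 3 halving steps.
B7 → B8 → … → B10 after 3 steps.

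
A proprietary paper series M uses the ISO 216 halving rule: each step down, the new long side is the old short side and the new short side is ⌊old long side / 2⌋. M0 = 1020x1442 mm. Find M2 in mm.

510 × 721 mm

M1: ⌊1442/2⌋ × 1020 = 721 × 1020 mm
M2: ⌊1020/2⌋ × 721 = 510 × 721 mm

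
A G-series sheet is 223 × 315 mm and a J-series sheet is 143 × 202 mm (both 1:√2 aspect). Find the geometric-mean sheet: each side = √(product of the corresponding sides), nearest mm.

179 × 252 mm

Short side: √(223 · 143) = √31889 ≈ 178.6 → 179 mm
Long side: √(315 · 202) = √63630 ≈ 252.2 → 252 mm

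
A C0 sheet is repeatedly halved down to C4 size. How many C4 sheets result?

C0 = 917 × 1297 mm; C4 = 229 × 324 mm.
Each halving step doubles the count; 4 steps from C0 to C4.
2^4 = 16.

16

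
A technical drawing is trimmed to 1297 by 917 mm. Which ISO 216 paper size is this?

Aspect ratio 1297/917 ≈ 1.414 — close to the ISO √2 ≈ 1.414.
In the C-series (envelope sizes, between A and B): C0 = 917 × 1297 mm.

C0 (917 × 1297 mm)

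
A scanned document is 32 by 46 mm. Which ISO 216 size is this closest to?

B10 (31 × 44 mm)

Aspect ratio 46/32 ≈ 1.438 (ISO target is √2 ≈ 1.414).
In the B-series (B0 = 1000 × 1414 mm): B10 = 31 × 44 mm.
Off by 3 mm total — nearest standard size.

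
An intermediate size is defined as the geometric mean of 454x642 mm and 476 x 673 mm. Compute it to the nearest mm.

465 × 657 mm

Short side: √(454 · 476) = √216104 ≈ 464.9 → 465 mm
Long side: √(642 · 673) = √432066 ≈ 657.3 → 657 mm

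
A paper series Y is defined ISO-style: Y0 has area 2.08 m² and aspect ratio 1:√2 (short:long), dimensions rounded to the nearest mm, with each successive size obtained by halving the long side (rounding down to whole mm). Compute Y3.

Let Y0's short side be w mm. w · w√2 = 2.08 m² = 2,080,000 mm², so w ≈ 1212.8 mm and w√2 ≈ 1715.1 mm → Y0 = 1213 × 1715 mm.
Y1: ⌊1715/2⌋ × 1213 = 857 × 1213 mm
Y2: ⌊1213/2⌋ × 857 = 606 × 857 mm
Y3: ⌊857/2⌋ × 606 = 428 × 606 mm

428 × 606 mm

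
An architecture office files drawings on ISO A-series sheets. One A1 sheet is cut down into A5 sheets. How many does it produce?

16

Each ISO step halves the sheet: 1 × A1 → 2 × A2 → 4 × A3 → 8 × A4 → …
From A1 to A5 is 4 halving steps: 2^4 = 16.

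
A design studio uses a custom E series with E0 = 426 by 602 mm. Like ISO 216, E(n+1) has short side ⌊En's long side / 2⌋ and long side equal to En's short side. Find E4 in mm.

E1: ⌊602/2⌋ × 426 = 301 × 426 mm
E2: ⌊426/2⌋ × 301 = 213 × 301 mm
E3: ⌊301/2⌋ × 213 = 150 × 213 mm
E4: ⌊213/2⌋ × 150 = 106 × 150 mm

106 × 150 mm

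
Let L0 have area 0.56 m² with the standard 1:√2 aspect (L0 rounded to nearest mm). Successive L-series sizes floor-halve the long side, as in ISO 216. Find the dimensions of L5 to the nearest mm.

111 × 157 mm

Let L0's short side be w mm. w · w√2 = 0.56 m² = 560,000 mm², so w ≈ 629.3 mm and w√2 ≈ 889.9 mm → L0 = 629 × 890 mm.
L1: ⌊890/2⌋ × 629 = 445 × 629 mm
L2: ⌊629/2⌋ × 445 = 314 × 445 mm
L3: ⌊445/2⌋ × 314 = 222 × 314 mm
L4: ⌊314/2⌋ × 222 = 157 × 222 mm
L5: ⌊222/2⌋ × 157 = 111 × 157 mm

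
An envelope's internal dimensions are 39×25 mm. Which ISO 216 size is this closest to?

Aspect ratio 39/25 ≈ 1.560 (ISO target is √2 ≈ 1.414).
In the A-series (A0 area = 1 m²): A10 = 26 × 37 mm.
Off by 3 mm total — nearest standard size.

A10 (26 × 37 mm)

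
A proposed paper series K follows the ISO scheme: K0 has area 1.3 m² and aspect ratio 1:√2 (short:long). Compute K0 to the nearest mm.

959 × 1356 mm

Let the short side be w mm. Then w · w√2 = 1.3 m² = 1,300,000 mm².
w² = 1,300,000/√2, so w ≈ 958.8 mm; long side = w√2 ≈ 1355.9 mm.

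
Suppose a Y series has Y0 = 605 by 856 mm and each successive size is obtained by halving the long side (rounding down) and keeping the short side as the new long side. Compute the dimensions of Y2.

302 × 428 mm

Y1: ⌊856/2⌋ × 605 = 428 × 605 mm
Y2: ⌊605/2⌋ × 428 = 302 × 428 mm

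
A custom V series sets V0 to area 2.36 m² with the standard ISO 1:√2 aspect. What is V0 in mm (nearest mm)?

1292 × 1827 mm

Let the short side be w mm. Then w · w√2 = 2.36 m² = 2,360,000 mm².
w² = 2,360,000/√2, so w ≈ 1291.8 mm; long side = w√2 ≈ 1826.9 mm.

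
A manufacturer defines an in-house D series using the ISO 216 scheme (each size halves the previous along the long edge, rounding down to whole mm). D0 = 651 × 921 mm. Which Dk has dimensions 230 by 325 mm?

D0: 651 × 921 mm
D1: 460 × 651 mm
D2: 325 × 460 mm
D3: 230 × 325 mm
D4: 162 × 230 mm
→ matches D3.

D3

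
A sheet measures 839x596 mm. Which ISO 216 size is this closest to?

Aspect ratio 839/596 ≈ 1.408 — close to the ISO √2 ≈ 1.414.
In the A-series (A0 area = 1 m²): A1 = 594 × 841 mm.
Off by 4 mm total — nearest standard size.

A1 (594 × 841 mm)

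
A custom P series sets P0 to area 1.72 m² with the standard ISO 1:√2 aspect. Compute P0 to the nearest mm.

Let the short side be w mm. Then w · w√2 = 1.72 m² = 1,720,000 mm².
w² = 1,720,000/√2, so w ≈ 1102.8 mm; long side = w√2 ≈ 1559.6 mm.

1103 × 1560 mm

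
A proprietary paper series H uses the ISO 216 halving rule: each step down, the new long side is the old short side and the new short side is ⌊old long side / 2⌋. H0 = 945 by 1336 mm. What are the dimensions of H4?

H1 = 668 × 945 mm (from H0 by 1 halving).
H2: ⌊945/2⌋ × 668 = 472 × 668 mm
H3: ⌊668/2⌋ × 472 = 334 × 472 mm
H4: ⌊472/2⌋ × 334 = 236 × 334 mm

236 × 334 mm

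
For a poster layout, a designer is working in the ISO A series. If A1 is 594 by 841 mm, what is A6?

A2: ⌊841/2⌋ × 594 = 420 × 594 mm
A3: ⌊594/2⌋ × 420 = 297 × 420 mm
A4: ⌊420/2⌋ × 297 = 210 × 297 mm
A5: ⌊297/2⌋ × 210 = 148 × 210 mm
A6: ⌊210/2⌋ × 148 = 105 × 148 mm

105 × 148 mm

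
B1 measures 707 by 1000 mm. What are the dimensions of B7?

B2: ⌊1000/2⌋ × 707 = 500 × 707 mm
B3: ⌊707/2⌋ × 500 = 353 × 500 mm
B4: ⌊500/2⌋ × 353 = 250 × 353 mm
B5: ⌊353/2⌋ × 250 = 176 × 250 mm
B6: ⌊250/2⌋ × 176 = 125 × 176 mm
B7: ⌊176/2⌋ × 125 = 88 × 125 mm

88 × 125 mm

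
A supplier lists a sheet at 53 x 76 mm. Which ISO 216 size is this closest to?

A8 (52 × 74 mm)

Aspect ratio 76/53 ≈ 1.434 (ISO target is √2 ≈ 1.414).
In the A-series (A0 area = 1 m²): A8 = 52 × 74 mm.
Off by 3 mm total — nearest standard size.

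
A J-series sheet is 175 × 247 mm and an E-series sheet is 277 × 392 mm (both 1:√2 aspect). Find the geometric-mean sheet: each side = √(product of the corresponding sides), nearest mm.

220 × 311 mm

Short side: √(175 · 277) = √48475 ≈ 220.2 → 220 mm
Long side: √(247 · 392) = √96824 ≈ 311.2 → 311 mm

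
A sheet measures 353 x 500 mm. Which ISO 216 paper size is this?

Aspect ratio 500/353 ≈ 1.416 — close to the ISO √2 ≈ 1.414.
In the B-series (B0 = 1000 × 1414 mm): B3 = 353 × 500 mm.

B3 (353 × 500 mm)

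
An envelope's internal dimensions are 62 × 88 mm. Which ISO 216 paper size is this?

Aspect ratio 88/62 ≈ 1.419 — close to the ISO √2 ≈ 1.414.
In the B-series (B0 = 1000 × 1414 mm): B8 = 62 × 88 mm.

B8 (62 × 88 mm)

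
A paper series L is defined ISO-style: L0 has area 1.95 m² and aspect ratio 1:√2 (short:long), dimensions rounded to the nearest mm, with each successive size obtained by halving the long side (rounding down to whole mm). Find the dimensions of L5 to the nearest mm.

207 × 293 mm

Let L0's short side be w mm. w · w√2 = 1.95 m² = 1,950,000 mm², so w ≈ 1174.2 mm and w√2 ≈ 1660.6 mm → L0 = 1174 × 1661 mm.
L1: ⌊1661/2⌋ × 1174 = 830 × 1174 mm
L2: ⌊1174/2⌋ × 830 = 587 × 830 mm
L3: ⌊830/2⌋ × 587 = 415 × 587 mm
L4: ⌊587/2⌋ × 415 = 293 × 415 mm
L5: ⌊415/2⌋ × 293 = 207 × 293 mm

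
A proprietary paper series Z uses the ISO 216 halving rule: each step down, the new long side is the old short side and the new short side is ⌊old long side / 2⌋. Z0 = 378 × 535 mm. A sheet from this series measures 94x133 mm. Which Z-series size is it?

Z4

Z0: 378 × 535 mm
Z1: 267 × 378 mm
Z2: 189 × 267 mm
Z3: 133 × 189 mm
Z4: 94 × 133 mm
Z5: 66 × 94 mm
→ matches Z4.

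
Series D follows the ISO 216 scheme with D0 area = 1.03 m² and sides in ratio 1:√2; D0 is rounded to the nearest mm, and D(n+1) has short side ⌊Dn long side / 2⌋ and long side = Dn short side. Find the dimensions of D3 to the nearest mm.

301 × 426 mm

Let D0's short side be w mm. w · w√2 = 1.03 m² = 1,030,000 mm², so w ≈ 853.4 mm and w√2 ≈ 1206.9 mm → D0 = 853 × 1207 mm.
D1: ⌊1207/2⌋ × 853 = 603 × 853 mm
D2: ⌊853/2⌋ × 603 = 426 × 603 mm
D3: ⌊603/2⌋ × 426 = 301 × 426 mm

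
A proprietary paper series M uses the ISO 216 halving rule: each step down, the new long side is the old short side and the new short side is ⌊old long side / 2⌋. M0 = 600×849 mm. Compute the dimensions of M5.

M1: ⌊849/2⌋ × 600 = 424 × 600 mm
M2: ⌊600/2⌋ × 424 = 300 × 424 mm
M3: ⌊424/2⌋ × 300 = 212 × 300 mm
M4: ⌊300/2⌋ × 212 = 150 × 212 mm
M5: ⌊212/2⌋ × 150 = 106 × 150 mm

106 × 150 mm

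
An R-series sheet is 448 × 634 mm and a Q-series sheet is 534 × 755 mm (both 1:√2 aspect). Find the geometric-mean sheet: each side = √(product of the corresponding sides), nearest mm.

489 × 692 mm

Short side: √(448 · 534) = √239232 ≈ 489.1 → 489 mm
Long side: √(634 · 755) = √478670 ≈ 691.9 → 692 mm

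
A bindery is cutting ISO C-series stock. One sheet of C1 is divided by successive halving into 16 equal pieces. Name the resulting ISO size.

C5

16 = 2^4, so 4 halving steps.
C1 → C2 → … → C5 after 4 steps.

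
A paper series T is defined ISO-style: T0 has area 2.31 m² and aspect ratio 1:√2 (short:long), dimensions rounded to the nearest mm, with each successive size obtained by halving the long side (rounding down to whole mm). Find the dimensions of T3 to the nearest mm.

Let T0's short side be w mm. w · w√2 = 2.31 m² = 2,310,000 mm², so w ≈ 1278.1 mm and w√2 ≈ 1807.4 mm → T0 = 1278 × 1807 mm.
T1: ⌊1807/2⌋ × 1278 = 903 × 1278 mm
T2: ⌊1278/2⌋ × 903 = 639 × 903 mm
T3: ⌊903/2⌋ × 639 = 451 × 639 mm

451 × 639 mm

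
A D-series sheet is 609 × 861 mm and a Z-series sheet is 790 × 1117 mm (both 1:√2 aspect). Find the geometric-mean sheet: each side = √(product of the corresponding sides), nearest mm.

Short side: √(609 · 790) = √481110 ≈ 693.6 → 694 mm
Long side: √(861 · 1117) = √961737 ≈ 980.7 → 981 mm

694 × 981 mm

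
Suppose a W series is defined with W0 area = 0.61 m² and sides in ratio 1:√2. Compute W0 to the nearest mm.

Let the short side be w mm. Then w · w√2 = 0.61 m² = 610,000 mm².
w² = 610,000/√2, so w ≈ 656.8 mm; long side = w√2 ≈ 928.8 mm.

657 × 929 mm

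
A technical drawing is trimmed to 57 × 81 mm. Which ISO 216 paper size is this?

C8 (57 × 81 mm)

Aspect ratio 81/57 ≈ 1.421 — close to the ISO √2 ≈ 1.414.
In the C-series (envelope sizes, between A and B): C8 = 57 × 81 mm.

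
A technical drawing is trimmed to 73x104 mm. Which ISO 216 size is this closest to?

Aspect ratio 104/73 ≈ 1.425 — close to the ISO √2 ≈ 1.414.
In the A-series (A0 area = 1 m²): A7 = 74 × 105 mm.
Off by 2 mm total — nearest standard size.

A7 (74 × 105 mm)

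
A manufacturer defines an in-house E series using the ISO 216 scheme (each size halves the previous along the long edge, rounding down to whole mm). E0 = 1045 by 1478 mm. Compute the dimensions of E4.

E1: ⌊1478/2⌋ × 1045 = 739 × 1045 mm
E2: ⌊1045/2⌋ × 739 = 522 × 739 mm
E3: ⌊739/2⌋ × 522 = 369 × 522 mm
E4: ⌊522/2⌋ × 369 = 261 × 369 mm

261 × 369 mm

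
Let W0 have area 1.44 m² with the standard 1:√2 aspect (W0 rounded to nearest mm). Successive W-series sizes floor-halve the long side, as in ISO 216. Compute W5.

178 × 252 mm

Let W0's short side be w mm. w · w√2 = 1.44 m² = 1,440,000 mm², so w ≈ 1009.1 mm and w√2 ≈ 1427.0 mm → W0 = 1009 × 1427 mm.
W1: ⌊1427/2⌋ × 1009 = 713 × 1009 mm
W2: ⌊1009/2⌋ × 713 = 504 × 713 mm
W3: ⌊713/2⌋ × 504 = 356 × 504 mm
W4: ⌊504/2⌋ × 356 = 252 × 356 mm
W5: ⌊356/2⌋ × 252 = 178 × 252 mm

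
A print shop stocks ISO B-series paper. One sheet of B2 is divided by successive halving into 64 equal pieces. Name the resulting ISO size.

B8

64 = 2^6, so 6 halving steps.
B2 → B3 → … → B8 after 6 steps.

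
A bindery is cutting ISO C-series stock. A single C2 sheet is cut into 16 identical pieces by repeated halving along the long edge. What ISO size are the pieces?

C6

16 = 2^4, so 4 halving steps.
C2 → C3 → … → C6 after 4 steps.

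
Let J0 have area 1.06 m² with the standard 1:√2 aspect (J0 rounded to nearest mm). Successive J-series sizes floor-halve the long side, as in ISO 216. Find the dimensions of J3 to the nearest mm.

Let J0's short side be w mm. w · w√2 = 1.06 m² = 1,060,000 mm², so w ≈ 865.8 mm and w√2 ≈ 1224.4 mm → J0 = 866 × 1224 mm.
J1: ⌊1224/2⌋ × 866 = 612 × 866 mm
J2: ⌊866/2⌋ × 612 = 433 × 612 mm
J3: ⌊612/2⌋ × 433 = 306 × 433 mm

306 × 433 mm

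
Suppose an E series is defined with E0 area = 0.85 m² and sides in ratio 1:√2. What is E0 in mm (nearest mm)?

775 × 1096 mm

Let the short side be w mm. Then w · w√2 = 0.85 m² = 850,000 mm².
w² = 850,000/√2, so w ≈ 775.3 mm; long side = w√2 ≈ 1096.4 mm.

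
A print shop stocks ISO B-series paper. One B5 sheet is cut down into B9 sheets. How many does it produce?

Each ISO step halves the sheet: 1 × B5 → 2 × B6 → 4 × B7 → 8 × B8 → …
From B5 to B9 is 4 halving steps: 2^4 = 16.

16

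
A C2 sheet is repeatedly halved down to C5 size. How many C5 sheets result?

8

Each ISO step halves the sheet: 1 × C2 → 2 × C3 → 4 × C4 → 8 × C5
From C2 to C5 is 3 halving steps: 2^3 = 8.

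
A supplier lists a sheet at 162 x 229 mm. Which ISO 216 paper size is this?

C5 (162 × 229 mm)

Aspect ratio 229/162 ≈ 1.414 — close to the ISO √2 ≈ 1.414.
In the C-series (envelope sizes, between A and B): C5 = 162 × 229 mm.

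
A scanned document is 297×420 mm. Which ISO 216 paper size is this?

A3 (297 × 420 mm)

Aspect ratio 420/297 ≈ 1.414 — close to the ISO √2 ≈ 1.414.
In the A-series (A0 area = 1 m²): A3 = 297 × 420 mm.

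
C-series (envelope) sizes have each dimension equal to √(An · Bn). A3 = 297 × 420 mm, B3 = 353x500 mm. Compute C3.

324 × 458 mm

Short side: √(297 · 353) = √104841 ≈ 323.8 → 324 mm
Long side: √(420 · 500) = √210000 ≈ 458.3 → 458 mm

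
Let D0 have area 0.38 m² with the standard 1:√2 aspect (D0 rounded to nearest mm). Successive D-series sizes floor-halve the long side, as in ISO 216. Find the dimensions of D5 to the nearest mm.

Let D0's short side be w mm. w · w√2 = 0.38 m² = 380,000 mm², so w ≈ 518.4 mm and w√2 ≈ 733.1 mm → D0 = 518 × 733 mm.
D1: ⌊733/2⌋ × 518 = 366 × 518 mm
D2: ⌊518/2⌋ × 366 = 259 × 366 mm
D3: ⌊366/2⌋ × 259 = 183 × 259 mm
D4: ⌊259/2⌋ × 183 = 129 × 183 mm
D5: ⌊183/2⌋ × 129 = 91 × 129 mm

91 × 129 mm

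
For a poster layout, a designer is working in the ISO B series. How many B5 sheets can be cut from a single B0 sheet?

32

Each ISO step halves the sheet: 1 × B0 → 2 × B1 → 4 × B2 → 8 × B3 → …
From B0 to B5 is 5 halving steps: 2^5 = 32.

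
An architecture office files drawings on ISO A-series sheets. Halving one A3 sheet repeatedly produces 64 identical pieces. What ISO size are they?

64 = 2^6, so 6 halving steps.
A3 → A4 → … → A9 after 6 steps.

A9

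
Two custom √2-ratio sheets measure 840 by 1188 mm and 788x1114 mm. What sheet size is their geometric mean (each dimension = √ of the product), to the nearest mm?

814 × 1150 mm

Short side: √(840 · 788) = √661920 ≈ 813.6 → 814 mm
Long side: √(1188 · 1114) = √1323432 ≈ 1150.4 → 1150 mm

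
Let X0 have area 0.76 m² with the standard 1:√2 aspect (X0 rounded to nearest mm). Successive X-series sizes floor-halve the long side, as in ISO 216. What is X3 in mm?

Let X0's short side be w mm. w · w√2 = 0.76 m² = 760,000 mm², so w ≈ 733.1 mm and w√2 ≈ 1036.7 mm → X0 = 733 × 1037 mm.
X1: ⌊1037/2⌋ × 733 = 518 × 733 mm
X2: ⌊733/2⌋ × 518 = 366 × 518 mm
X3: ⌊518/2⌋ × 366 = 259 × 366 mm

259 × 366 mm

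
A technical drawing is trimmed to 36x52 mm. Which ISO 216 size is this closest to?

A9 (37 × 52 mm)

Aspect ratio 52/36 ≈ 1.444 (ISO target is √2 ≈ 1.414).
In the A-series (A0 area = 1 m²): A9 = 37 × 52 mm.
Off by 1 mm total — nearest standard size.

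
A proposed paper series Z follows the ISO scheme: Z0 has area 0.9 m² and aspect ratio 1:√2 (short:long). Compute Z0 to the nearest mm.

798 × 1128 mm

Let the short side be w mm. Then w · w√2 = 0.9 m² = 900,000 mm².
w² = 900,000/√2, so w ≈ 797.7 mm; long side = w√2 ≈ 1128.2 mm.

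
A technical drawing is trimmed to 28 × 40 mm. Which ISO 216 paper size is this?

Aspect ratio 40/28 ≈ 1.429 — close to the ISO √2 ≈ 1.414.
In the C-series (envelope sizes, between A and B): C10 = 28 × 40 mm.

C10 (28 × 40 mm)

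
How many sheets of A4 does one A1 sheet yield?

8

A1 = 594 × 841 mm; A4 = 210 × 297 mm.
Each halving step doubles the count; 3 steps from A1 to A4.
2^3 = 8.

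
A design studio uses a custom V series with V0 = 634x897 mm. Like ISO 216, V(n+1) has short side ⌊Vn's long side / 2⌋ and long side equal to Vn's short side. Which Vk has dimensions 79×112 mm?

V0: 634 × 897 mm
V1: 448 × 634 mm
V2: 317 × 448 mm
V3: 224 × 317 mm
V4: 158 × 224 mm
V5: 112 × 158 mm
V6: 79 × 112 mm
V7: 56 × 79 mm
→ matches V6.

V6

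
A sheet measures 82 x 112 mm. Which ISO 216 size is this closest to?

C7 (81 × 114 mm)

Aspect ratio 112/82 ≈ 1.366 (ISO target is √2 ≈ 1.414).
In the C-series (envelope sizes, between A and B): C7 = 81 × 114 mm.
Off by 3 mm total — nearest standard size.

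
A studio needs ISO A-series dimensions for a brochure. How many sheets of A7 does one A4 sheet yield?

8

A4 = 210 × 297 mm; A7 = 74 × 105 mm.
Each halving step doubles the count; 3 steps from A4 to A7.
2^3 = 8.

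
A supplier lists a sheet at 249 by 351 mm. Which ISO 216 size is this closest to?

Aspect ratio 351/249 ≈ 1.410 — close to the ISO √2 ≈ 1.414.
In the B-series (B0 = 1000 × 1414 mm): B4 = 250 × 353 mm.
Off by 3 mm total — nearest standard size.

B4 (250 × 353 mm)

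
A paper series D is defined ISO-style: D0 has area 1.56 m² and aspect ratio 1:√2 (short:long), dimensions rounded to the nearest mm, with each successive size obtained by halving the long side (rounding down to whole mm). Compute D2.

525 × 742 mm

Let D0's short side be w mm. w · w√2 = 1.56 m² = 1,560,000 mm², so w ≈ 1050.3 mm and w√2 ≈ 1485.3 mm → D0 = 1050 × 1485 mm.
D1: ⌊1485/2⌋ × 1050 = 742 × 1050 mm
D2: ⌊1050/2⌋ × 742 = 525 × 742 mm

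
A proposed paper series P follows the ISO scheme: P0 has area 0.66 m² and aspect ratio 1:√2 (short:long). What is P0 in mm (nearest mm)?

683 × 966 mm

Let the short side be w mm. Then w · w√2 = 0.66 m² = 660,000 mm².
w² = 660,000/√2, so w ≈ 683.1 mm; long side = w√2 ≈ 966.1 mm.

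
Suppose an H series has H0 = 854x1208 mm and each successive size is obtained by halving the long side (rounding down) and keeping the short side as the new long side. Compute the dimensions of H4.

213 × 302 mm

H1 = 604 × 854 mm (from H0 by 1 halving).
H2: ⌊854/2⌋ × 604 = 427 × 604 mm
H3: ⌊604/2⌋ × 427 = 302 × 427 mm
H4: ⌊427/2⌋ × 302 = 213 × 302 mm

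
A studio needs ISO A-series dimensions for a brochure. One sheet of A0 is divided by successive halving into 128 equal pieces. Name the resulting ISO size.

128 = 2^7, so 7 halving steps.
A0 → A1 → … → A7 after 7 steps.

A7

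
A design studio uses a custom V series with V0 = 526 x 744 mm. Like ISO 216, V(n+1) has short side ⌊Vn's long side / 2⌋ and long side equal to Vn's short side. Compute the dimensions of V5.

93 × 131 mm

V1: ⌊744/2⌋ × 526 = 372 × 526 mm
V2: ⌊526/2⌋ × 372 = 263 × 372 mm
V3: ⌊372/2⌋ × 263 = 186 × 263 mm
V4: ⌊263/2⌋ × 186 = 131 × 186 mm
V5: ⌊186/2⌋ × 131 = 93 × 131 mm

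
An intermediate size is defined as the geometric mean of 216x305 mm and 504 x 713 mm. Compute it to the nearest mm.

330 × 466 mm

Short side: √(216 · 504) = √108864 ≈ 329.9 → 330 mm
Long side: √(305 · 713) = √217465 ≈ 466.3 → 466 mm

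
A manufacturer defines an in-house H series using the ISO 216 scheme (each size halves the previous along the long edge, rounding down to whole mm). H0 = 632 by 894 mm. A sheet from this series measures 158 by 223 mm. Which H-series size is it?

H0: 632 × 894 mm
H1: 447 × 632 mm
H2: 316 × 447 mm
H3: 223 × 316 mm
H4: 158 × 223 mm
H5: 111 × 158 mm
→ matches H4.

H4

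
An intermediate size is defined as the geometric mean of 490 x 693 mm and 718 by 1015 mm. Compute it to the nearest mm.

593 × 839 mm

Short side: √(490 · 718) = √351820 ≈ 593.1 → 593 mm
Long side: √(693 · 1015) = √703395 ≈ 838.7 → 839 mm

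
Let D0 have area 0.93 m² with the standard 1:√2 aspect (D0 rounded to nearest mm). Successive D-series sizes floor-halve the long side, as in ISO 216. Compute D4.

202 × 286 mm

Let D0's short side be w mm. w · w√2 = 0.93 m² = 930,000 mm², so w ≈ 810.9 mm and w√2 ≈ 1146.8 mm → D0 = 811 × 1147 mm.
D1: ⌊1147/2⌋ × 811 = 573 × 811 mm
D2: ⌊811/2⌋ × 573 = 405 × 573 mm
D3: ⌊573/2⌋ × 405 = 286 × 405 mm
D4: ⌊405/2⌋ × 286 = 202 × 286 mm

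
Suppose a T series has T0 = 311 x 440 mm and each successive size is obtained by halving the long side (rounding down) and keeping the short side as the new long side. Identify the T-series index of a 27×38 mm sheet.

T0: 311 × 440 mm
T1: 220 × 311 mm
T2: 155 × 220 mm
T3: 110 × 155 mm
T4: 77 × 110 mm
T5: 55 × 77 mm
T6: 38 × 55 mm
T7: 27 × 38 mm
T8: 19 × 27 mm
→ matches T7.

T7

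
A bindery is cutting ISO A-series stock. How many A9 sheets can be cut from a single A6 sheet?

8

Each ISO step halves the sheet: 1 × A6 → 2 × A7 → 4 × A8 → 8 × A9
From A6 to A9 is 3 halving steps: 2^3 = 8.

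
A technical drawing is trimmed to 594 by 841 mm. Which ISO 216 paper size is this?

A1 (594 × 841 mm)

Aspect ratio 841/594 ≈ 1.416 — close to the ISO √2 ≈ 1.414.
In the A-series (A0 area = 1 m²): A1 = 594 × 841 mm.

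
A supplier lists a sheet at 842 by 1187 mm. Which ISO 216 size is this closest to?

Aspect ratio 1187/842 ≈ 1.410 — close to the ISO √2 ≈ 1.414.
In the A-series (A0 area = 1 m²): A0 = 841 × 1189 mm.
Off by 3 mm total — nearest standard size.

A0 (841 × 1189 mm)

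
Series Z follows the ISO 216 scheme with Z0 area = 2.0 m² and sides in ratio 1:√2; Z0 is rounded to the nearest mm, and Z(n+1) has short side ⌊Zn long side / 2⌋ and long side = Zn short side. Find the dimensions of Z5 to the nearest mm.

210 × 297 mm

Let Z0's short side be w mm. w · w√2 = 2.0 m² = 2,000,000 mm², so w ≈ 1189.2 mm and w√2 ≈ 1681.8 mm → Z0 = 1189 × 1682 mm.
Z1: ⌊1682/2⌋ × 1189 = 841 × 1189 mm
Z2: ⌊1189/2⌋ × 841 = 594 × 841 mm
Z3: ⌊841/2⌋ × 594 = 420 × 594 mm
Z4: ⌊594/2⌋ × 420 = 297 × 420 mm
Z5: ⌊420/2⌋ × 297 = 210 × 297 mm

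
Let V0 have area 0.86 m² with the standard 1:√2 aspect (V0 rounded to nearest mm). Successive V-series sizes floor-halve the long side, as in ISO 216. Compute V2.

390 × 551 mm

Let V0's short side be w mm. w · w√2 = 0.86 m² = 860,000 mm², so w ≈ 779.8 mm and w√2 ≈ 1102.8 mm → V0 = 780 × 1103 mm.
V1: ⌊1103/2⌋ × 780 = 551 × 780 mm
V2: ⌊780/2⌋ × 551 = 390 × 551 mm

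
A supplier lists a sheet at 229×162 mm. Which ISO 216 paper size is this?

Aspect ratio 229/162 ≈ 1.414 — close to the ISO √2 ≈ 1.414.
In the C-series (envelope sizes, between A and B): C5 = 162 × 229 mm.

C5 (162 × 229 mm)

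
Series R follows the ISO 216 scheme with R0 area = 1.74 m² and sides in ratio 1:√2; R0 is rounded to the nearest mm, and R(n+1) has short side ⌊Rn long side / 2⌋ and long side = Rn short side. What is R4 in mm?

277 × 392 mm

Let R0's short side be w mm. w · w√2 = 1.74 m² = 1,740,000 mm², so w ≈ 1109.2 mm and w√2 ≈ 1568.7 mm → R0 = 1109 × 1569 mm.
R1: ⌊1569/2⌋ × 1109 = 784 × 1109 mm
R2: ⌊1109/2⌋ × 784 = 554 × 784 mm
R3: ⌊784/2⌋ × 554 = 392 × 554 mm
R4: ⌊554/2⌋ × 392 = 277 × 392 mm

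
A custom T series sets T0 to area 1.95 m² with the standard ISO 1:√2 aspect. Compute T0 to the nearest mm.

Let the short side be w mm. Then w · w√2 = 1.95 m² = 1,950,000 mm².
w² = 1,950,000/√2, so w ≈ 1174.2 mm; long side = w√2 ≈ 1660.6 mm.

1174 × 1661 mm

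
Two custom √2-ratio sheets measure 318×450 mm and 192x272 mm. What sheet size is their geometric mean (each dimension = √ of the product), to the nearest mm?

247 × 350 mm

Short side: √(318 · 192) = √61056 ≈ 247.1 → 247 mm
Long side: √(450 · 272) = √122400 ≈ 349.9 → 350 mm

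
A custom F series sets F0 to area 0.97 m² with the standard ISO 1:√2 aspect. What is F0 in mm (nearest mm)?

Let the short side be w mm. Then w · w√2 = 0.97 m² = 970,000 mm².
w² = 970,000/√2, so w ≈ 828.2 mm; long side = w√2 ≈ 1171.2 mm.

828 × 1171 mm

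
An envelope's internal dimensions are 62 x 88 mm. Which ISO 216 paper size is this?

B8 (62 × 88 mm)

Aspect ratio 88/62 ≈ 1.419 — close to the ISO √2 ≈ 1.414.
In the B-series (B0 = 1000 × 1414 mm): B8 = 62 × 88 mm.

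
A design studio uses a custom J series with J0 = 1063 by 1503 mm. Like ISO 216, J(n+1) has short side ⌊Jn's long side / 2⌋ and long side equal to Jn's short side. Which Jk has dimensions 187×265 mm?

J0: 1063 × 1503 mm
J1: 751 × 1063 mm
J2: 531 × 751 mm
J3: 375 × 531 mm
J4: 265 × 375 mm
J5: 187 × 265 mm
J6: 132 × 187 mm
→ matches J5.

J5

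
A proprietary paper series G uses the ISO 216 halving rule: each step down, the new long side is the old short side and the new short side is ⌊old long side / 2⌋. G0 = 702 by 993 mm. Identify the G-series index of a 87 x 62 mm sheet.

G0: 702 × 993 mm
G1: 496 × 702 mm
G2: 351 × 496 mm
G3: 248 × 351 mm
G4: 175 × 248 mm
G5: 124 × 175 mm
G6: 87 × 124 mm
G7: 62 × 87 mm
G8: 43 × 62 mm
→ matches G7.

G7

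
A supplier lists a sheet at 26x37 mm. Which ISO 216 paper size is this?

A10 (26 × 37 mm)

Aspect ratio 37/26 ≈ 1.423 — close to the ISO √2 ≈ 1.414.
In the A-series (A0 area = 1 m²): A10 = 26 × 37 mm.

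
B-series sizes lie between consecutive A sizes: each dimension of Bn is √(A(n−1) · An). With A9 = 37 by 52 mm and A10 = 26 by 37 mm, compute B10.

31 × 44 mm

Short side: √(37 · 26) = √962 ≈ 31.0 → 31 mm
Long side: √(52 · 37) = √1924 ≈ 43.9 → 44 mm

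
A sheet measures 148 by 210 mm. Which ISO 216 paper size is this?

A5 (148 × 210 mm)

Aspect ratio 210/148 ≈ 1.419 — close to the ISO √2 ≈ 1.414.
In the A-series (A0 area = 1 m²): A5 = 148 × 210 mm.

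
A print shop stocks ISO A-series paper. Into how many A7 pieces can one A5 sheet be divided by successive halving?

4

A5 = 148 × 210 mm; A7 = 74 × 105 mm.
Each halving step doubles the count; 2 steps from A5 to A7.
2^2 = 4.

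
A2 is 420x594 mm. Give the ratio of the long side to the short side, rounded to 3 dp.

594 / 420 = 1.414
Matches √2 ≈ 1.414 — the ISO 216 defining ratio.

1.414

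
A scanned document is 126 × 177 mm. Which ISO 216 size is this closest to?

Aspect ratio 177/126 ≈ 1.405 — close to the ISO √2 ≈ 1.414.
In the B-series (B0 = 1000 × 1414 mm): B6 = 125 × 176 mm.
Off by 2 mm total — nearest standard size.

B6 (125 × 176 mm)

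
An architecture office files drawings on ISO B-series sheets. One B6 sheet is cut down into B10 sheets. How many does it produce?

Each ISO step halves the sheet: 1 × B6 → 2 × B7 → 4 × B8 → 8 × B9 → …
From B6 to B10 is 4 halving steps: 2^4 = 16.

16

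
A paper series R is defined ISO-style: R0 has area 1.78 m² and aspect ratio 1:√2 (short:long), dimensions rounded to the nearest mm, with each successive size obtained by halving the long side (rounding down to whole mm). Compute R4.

Let R0's short side be w mm. w · w√2 = 1.78 m² = 1,780,000 mm², so w ≈ 1121.9 mm and w√2 ≈ 1586.6 mm → R0 = 1122 × 1587 mm.
R1: ⌊1587/2⌋ × 1122 = 793 × 1122 mm
R2: ⌊1122/2⌋ × 793 = 561 × 793 mm
R3: ⌊793/2⌋ × 561 = 396 × 561 mm
R4: ⌊561/2⌋ × 396 = 280 × 396 mm

280 × 396 mm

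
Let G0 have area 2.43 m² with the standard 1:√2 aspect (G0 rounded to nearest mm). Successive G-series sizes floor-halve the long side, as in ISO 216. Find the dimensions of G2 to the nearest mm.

655 × 927 mm

Let G0's short side be w mm. w · w√2 = 2.43 m² = 2,430,000 mm², so w ≈ 1310.8 mm and w√2 ≈ 1853.8 mm → G0 = 1311 × 1854 mm.
G1: ⌊1854/2⌋ × 1311 = 927 × 1311 mm
G2: ⌊1311/2⌋ × 927 = 655 × 927 mm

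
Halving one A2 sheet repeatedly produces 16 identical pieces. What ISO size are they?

A6

16 = 2^4, so 4 halving steps.
A2 → A3 → … → A6 after 4 steps.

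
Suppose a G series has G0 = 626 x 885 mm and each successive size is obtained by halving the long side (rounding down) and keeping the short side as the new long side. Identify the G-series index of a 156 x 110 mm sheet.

G0: 626 × 885 mm
G1: 442 × 626 mm
G2: 313 × 442 mm
G3: 221 × 313 mm
G4: 156 × 221 mm
G5: 110 × 156 mm
G6: 78 × 110 mm
→ matches G5.

G5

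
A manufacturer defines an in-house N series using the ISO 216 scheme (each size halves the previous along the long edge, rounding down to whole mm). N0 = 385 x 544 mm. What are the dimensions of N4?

N1: ⌊544/2⌋ × 385 = 272 × 385 mm
N2: ⌊385/2⌋ × 272 = 192 × 272 mm
N3: ⌊272/2⌋ × 192 = 136 × 192 mm
N4: ⌊192/2⌋ × 136 = 96 × 136 mm

96 × 136 mm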